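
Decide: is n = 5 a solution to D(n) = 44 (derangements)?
Yes

Explanation: D(5) = (5-1)·[D(4) + D(3)] = 4·[9 + 2] = 44, which equals 44.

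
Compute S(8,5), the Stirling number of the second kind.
1,050

Explanation: Using the Stirling recurrence: S(n,k) = k·S(n-1,k) + S(n-1,k-1)
S(8,5) = 5·S(7,5) + S(7,4)
         = 5·140 + 350
         = 700 + 350
         = 1,050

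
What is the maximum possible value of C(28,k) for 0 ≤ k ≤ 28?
40,116,600

Solution: Maximum at k = 14: C(28,14) = 40,116,600.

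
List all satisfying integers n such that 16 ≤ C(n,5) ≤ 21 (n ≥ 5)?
7

Solution: C(6,5)=6; C(7,5)=21; C(8,5)=56. So valid n = 7.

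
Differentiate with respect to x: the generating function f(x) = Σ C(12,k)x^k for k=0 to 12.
Σ k·C(12,k)x^(k-1) for k=1 to 12

Reasoning: Term-by-term differentiation gives Σ k·C(12,k)x^{k-1} for k=1 to 12.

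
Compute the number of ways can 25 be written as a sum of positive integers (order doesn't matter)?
Pentagonal recurrence p(n) = p(n−1) + p(n−2) − p(n−5) − p(n−7) + …: p(25) = p(24) + p(23) − p(20) − p(18) + p(13) + p(10) − p(3) = 1,575 + 1,255 − 627 − 385 + 101 + 42 − 3 = 1,958.
Final answer: 1,958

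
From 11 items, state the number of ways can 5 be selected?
462

Working:
C(11,5) = 11! / (5! × (11-5)!)
         = 11! / (5! × 6!)
         = 462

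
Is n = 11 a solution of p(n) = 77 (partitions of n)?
No

Solution: Pentagonal recurrence p(n) = p(n−1) + p(n−2) − p(n−5) − p(n−7) + …: p(11) = p(10) + p(9) − p(6) − p(4) = 42 + 30 − 11 − 5 = 56, which does not equal 77.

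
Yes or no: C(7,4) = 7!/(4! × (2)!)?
No

Reasoning: The correct denominator is 4!×3!, giving C(7,4) = 35; the stated RHS is 7!/(4!×2!) = 105 ≠ 35, so the statement does not hold.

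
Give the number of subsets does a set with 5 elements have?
Each element can be included or excluded: 2^5 = 32.

Answer: 32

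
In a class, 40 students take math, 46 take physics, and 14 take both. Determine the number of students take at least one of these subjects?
72

Working:
|A∪B| = |A|+|B|-|A∩B| = 40+46-14 = 72.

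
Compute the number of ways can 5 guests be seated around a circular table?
24
Circular arrangements: (5-1)! = 24.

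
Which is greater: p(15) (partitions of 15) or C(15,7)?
C(15,7)

Reasoning: Pentagonal recurrence p(n) = p(n−1) + p(n−2) − p(n−5) − p(n−7) + …: p(15) = p(14) + p(13) − p(10) − p(8) + p(3) + p(0) = 135 + 101 − 42 − 22 + 3 + 1 = 176; C(15,7) = 6,435.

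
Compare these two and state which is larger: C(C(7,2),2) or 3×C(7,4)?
C(C(7,2),2)

Working:
C(C(7,2),2)=210, 3×C(7,4)=105.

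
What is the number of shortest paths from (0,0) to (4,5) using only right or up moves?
Choose 4 rights from 9 moves: C(9,4) = 126.
Final answer: 126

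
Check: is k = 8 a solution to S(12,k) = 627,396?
S(12,8) = 8·S(11,8) + S(11,7) = 8·11,880 + 63,987 = 159,027, which does not equal 627,396.
Final answer: No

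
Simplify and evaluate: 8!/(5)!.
336

Solution: This equals 8×7×6 = 336.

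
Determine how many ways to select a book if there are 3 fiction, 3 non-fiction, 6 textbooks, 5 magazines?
17
By the addition principle: 3 + 3 + 6 + 5 = 17.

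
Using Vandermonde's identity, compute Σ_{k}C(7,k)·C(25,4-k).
35,960

Working:
= C(7+25,4) = C(32,4) = 35,960.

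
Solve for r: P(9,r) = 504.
3

Explanation: P(9,r) = 9·8·…·(9−r+1), a product of r factors. Multiplying down from 9: 9 = 9; 9·8 = 72; 9·8·7 = 504 ✓ (3 factors). So r = 3.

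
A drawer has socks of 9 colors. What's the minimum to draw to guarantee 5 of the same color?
37

Reasoning: Worst case: 4 of each = 36. One more: 37.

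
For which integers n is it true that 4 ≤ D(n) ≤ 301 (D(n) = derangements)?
4, 5, 6

Reasoning: Using D(n) = (n−1)[D(n−1) + D(n−2)] with D(1)=0, D(2)=1: D(3)=2; D(4)=9; D(5)=44; D(6)=265; D(7)=1,854. So valid n = 4, 5, 6.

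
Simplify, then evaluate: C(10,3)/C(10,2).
8/3

Explanation: C(n,k+1)/C(n,k) = (n−k)/(k+1). Here (10−2)/(2+1) = 8/3 = 8/3.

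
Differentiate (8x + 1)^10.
80(8x + 1)^9

Explanation: Chain rule: 10(8x+1)^{9} × 8 = 80(8x+1)^{9}.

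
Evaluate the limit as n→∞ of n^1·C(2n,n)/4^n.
∞

Working:
C(2n,n) ~ 4^n/√(πn), so n^1·C(2n,n)/4^n ~ n^(1 − 1/2)/√π → ∞.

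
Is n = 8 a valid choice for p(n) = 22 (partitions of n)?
Pentagonal recurrence p(n) = p(n−1) + p(n−2) − p(n−5) − p(n−7) + …: p(8) = p(7) + p(6) − p(3) − p(1) = 15 + 11 − 3 − 1 = 22, which equals 22.

Answer: Yes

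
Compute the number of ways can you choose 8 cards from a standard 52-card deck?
752,538,150

Working:
C(52,8) = 752,538,150.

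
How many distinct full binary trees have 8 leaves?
429
Using the Catalan number formula: C_n = C(2n, n) / (n+1)
C_7 = C(14, 7) / (7+1)
     = 3432 / 8
     = 429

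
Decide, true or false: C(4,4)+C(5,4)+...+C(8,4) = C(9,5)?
True

Working:
Hockey stick identity gives Σ = C(9,5) = 126; RHS C(9,5) = 126.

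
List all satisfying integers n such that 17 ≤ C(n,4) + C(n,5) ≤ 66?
6, 7

Solution: C(5,4)+C(5,5)=6; C(6,4)+C(6,5)=21; C(7,4)+C(7,5)=56; C(8,4)+C(8,5)=126. So valid n = 6, 7.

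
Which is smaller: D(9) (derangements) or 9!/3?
9!/3

Solution: D(9) = (9-1)·[D(8) + D(7)] = 8·[14,833 + 1,854] = 133,496; 9!/3 = 362,880/3 = 120,960.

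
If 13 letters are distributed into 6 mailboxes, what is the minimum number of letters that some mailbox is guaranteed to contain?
3

Pigeonhole: ⌈13/6⌉ = 3.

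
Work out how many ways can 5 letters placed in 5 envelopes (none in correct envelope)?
44

Using D(n) = (n-1)[D(n-1) + D(n-2)]:
D(5) = (5-1) × [D(4) + D(3)]
      = 4 × [9 + 2]
      = 4 × 11
      = 44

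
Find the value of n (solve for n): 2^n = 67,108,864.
26

Reasoning: 67,108,864 = 1,024 × 1,024 × 64 = 2^10 × 2^10 × 2^6 = 2^26, so n = 26.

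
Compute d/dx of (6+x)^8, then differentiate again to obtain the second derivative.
56(6+x)^6

First derivative: 8(6+x)^{7}. Second derivative: 8·7·(6+x)^{6} = 56(6+x)^{6}.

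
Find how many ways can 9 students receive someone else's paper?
133,496

Reasoning: Using D(n) = (n-1)[D(n-1) + D(n-2)]:
D(9) = (9-1) × [D(8) + D(7)]
      = 8 × [14833 + 1854]
      = 8 × 16687
      = 133,496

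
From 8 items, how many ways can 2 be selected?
28

C(8,2) = 8! / (2! × (8-2)!)
         = 8! / (2! × 6!)
         = 28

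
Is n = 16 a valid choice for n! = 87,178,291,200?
No

Reasoning: 16! = 16·15! = 16·1,307,674,368,000 = 20,922,789,888,000, which does not equal 87,178,291,200.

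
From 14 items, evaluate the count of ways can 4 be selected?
1,001
C(14,4) = 14! / (4! × (14-4)!)
         = 14! / (4! × 10!)
         = 1,001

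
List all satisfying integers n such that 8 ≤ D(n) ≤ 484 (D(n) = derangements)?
4, 5, 6

Reasoning: Using D(n) = (n−1)[D(n−1) + D(n−2)] with D(1)=0, D(2)=1: D(3)=2; D(4)=9; D(5)=44; D(6)=265; D(7)=1,854. So valid n = 4, 5, 6.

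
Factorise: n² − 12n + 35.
(n − 5)(n − 7)

Explanation: Seek roots whose sum is 12 and product is 35: (5, 7). So n² − 12n + 35 = (n − 5)(n − 7).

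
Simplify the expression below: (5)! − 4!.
(5)! − 4! = (5)·4! − 4! = (5−1)·4! = 4·4! = 96.
Final answer: 96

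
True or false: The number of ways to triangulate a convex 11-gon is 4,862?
True

Triangulations of a convex 11-gon are counted by the Catalan number C_9: C_9 = C(18,9)/(9+1) = 48,620/10 = 4,862.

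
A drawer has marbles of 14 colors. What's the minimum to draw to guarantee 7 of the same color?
85

Reasoning: Worst case: 6 of each = 84. One more: 85.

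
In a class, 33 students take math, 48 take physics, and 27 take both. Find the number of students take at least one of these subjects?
54

|A∪B| = |A|+|B|-|A∩B| = 33+48-27 = 54.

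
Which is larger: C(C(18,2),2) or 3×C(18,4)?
C(C(18,2),2)=11,628, 3×C(18,4)=9,180.
Final answer: C(C(18,2),2)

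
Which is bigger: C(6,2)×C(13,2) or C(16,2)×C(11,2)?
C(16,2)×C(11,2)

C(6,2)×C(13,2)=1,170, C(16,2)×C(11,2)=6,600.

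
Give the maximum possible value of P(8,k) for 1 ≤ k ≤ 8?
40,320

Working:
P(8,k) increases in k, so maximum at k = 8: 8! = 40,320.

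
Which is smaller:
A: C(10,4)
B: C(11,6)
A

Solution: A=C(10,4)=210, B=C(11,6)=462.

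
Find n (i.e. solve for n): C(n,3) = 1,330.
21

C(n,3) = n(n−1)(n−2)/3! is increasing in n, and n(n−1)(n−2) = 3!·1,330 = 7,980 ≈ (n−1)^3 gives n ≈ 21.0. Check: C(19,3) = 969, C(20,3) = 1,140, C(21,3) = 1,330 ✓. So n = 21.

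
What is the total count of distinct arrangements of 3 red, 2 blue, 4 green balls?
1,260

Explanation: Multinomial: 9!/(3! × 2! × 4!) = 1,260.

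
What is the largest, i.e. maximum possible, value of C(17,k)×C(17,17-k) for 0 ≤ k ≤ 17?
590,976,100

Explanation: C(17,k)·C(17,17-k) = C(17,k)², maximised at the centre k = 8: C(17,8)² = 590,976,100.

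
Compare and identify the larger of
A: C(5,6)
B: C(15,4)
B
A=C(5,6)=0, B=C(15,4)=1,365.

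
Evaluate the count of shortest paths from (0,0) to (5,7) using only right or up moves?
792
Choose 5 rights from 12 moves: C(12,5) = 792.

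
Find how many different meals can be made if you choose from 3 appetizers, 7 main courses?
21

By the multiplication principle: 3 × 7 = 21.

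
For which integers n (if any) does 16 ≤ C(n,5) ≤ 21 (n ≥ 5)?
7

C(6,5)=6; C(7,5)=21; C(8,5)=56. So valid n = 7.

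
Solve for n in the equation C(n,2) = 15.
6

Solution: C(n,2) = n(n−1)/2! is increasing in n, and n(n−1) = 2!·15 = 30 ≈ (n−0.5)^2 gives n ≈ 6.0. Check: C(4,2) = 6, C(5,2) = 10, C(6,2) = 15 ✓. So n = 6.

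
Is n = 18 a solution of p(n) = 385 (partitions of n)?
Pentagonal recurrence p(n) = p(n−1) + p(n−2) − p(n−5) − p(n−7) + …: p(18) = p(17) + p(16) − p(13) − p(11) + p(6) + p(3) = 297 + 231 − 101 − 56 + 11 + 3 = 385, which equals 385.

Answer: Yes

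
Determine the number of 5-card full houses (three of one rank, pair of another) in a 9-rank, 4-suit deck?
1,728

Reasoning: Triple rank: 9. Triple suits: C(4,3)=4. Pair rank: 8. Pair suits: C(4,2)=6. Total: 1,728.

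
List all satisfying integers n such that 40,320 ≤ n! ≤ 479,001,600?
8, 9, 10, 11, 12

Explanation: n! is strictly increasing; 8! = 40,320 and 12! = 479,001,600, so valid n = 8, 9, 10, 11, 12.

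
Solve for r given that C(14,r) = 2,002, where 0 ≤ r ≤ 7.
5

Reasoning: C(14,r) is increasing for 0 ≤ r ≤ 7. Stepping up (C(14,r+1) = C(14,r)·(14−r)/(r+1)): C(14,1) = 14, C(14,2) = 91, C(14,3) = 364, C(14,4) = 1,001, C(14,5) = 2,002 ✓. So r = 5.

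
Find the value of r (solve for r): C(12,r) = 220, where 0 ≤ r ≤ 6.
C(12,r) is increasing for 0 ≤ r ≤ 6. Stepping up (C(12,r+1) = C(12,r)·(12−r)/(r+1)): C(12,1) = 12, C(12,2) = 66, C(12,3) = 220 ✓. So r = 3.

Answer: 3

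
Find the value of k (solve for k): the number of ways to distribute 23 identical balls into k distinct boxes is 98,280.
6

Stars and bars: the count is C(23+k−1, k−1), increasing in k. k=4: C(26,3) = 2,600, k=5: C(27,4) = 17,550, k=6: C(28,5) = 98,280 ✓. So k = 6.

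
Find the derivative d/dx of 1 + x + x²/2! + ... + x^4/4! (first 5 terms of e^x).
Differentiating term by term gives the first 4 terms of e^x.

Answer: 1 + x + x²/2! + ... + x^3/3!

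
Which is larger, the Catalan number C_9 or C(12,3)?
C_9
C_9 = C(18,9)/(9+1) = 48,620/10 = 4,862; C(12,3) = 220.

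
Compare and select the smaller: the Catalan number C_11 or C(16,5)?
C_11 = C(22,11)/(11+1) = 705,432/12 = 58,786; C(16,5) = 4,368.
Final answer: C(16,5)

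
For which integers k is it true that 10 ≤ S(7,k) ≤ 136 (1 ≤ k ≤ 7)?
2, 6

Explanation: S(7,1)=1; S(7,2)=63; S(7,3)=301; S(7,4)=350; S(7,5)=140; S(7,6)=21; S(7,7)=1. So valid k = 2, 6.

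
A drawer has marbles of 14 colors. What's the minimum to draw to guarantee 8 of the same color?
99

Solution: Worst case: 7 of each = 98. One more: 99.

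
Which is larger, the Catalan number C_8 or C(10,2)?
C_8

Solution: C_8 = C(16,8)/(8+1) = 12,870/9 = 1,430; C(10,2) = 45.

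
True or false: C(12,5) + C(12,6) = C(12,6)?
False

Solution: Pascal's identity gives C(13,6) = 1,716, whereas C(12,6) = 924.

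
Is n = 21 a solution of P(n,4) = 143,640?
Yes

Reasoning: P(21,4) = 21·20·19·18 = 143,640, which equals 143,640.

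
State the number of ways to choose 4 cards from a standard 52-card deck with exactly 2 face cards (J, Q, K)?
51,480
12 face cards and 40 non-face cards: C(12,2) × C(40,2) = 66 × 780 = 51,480.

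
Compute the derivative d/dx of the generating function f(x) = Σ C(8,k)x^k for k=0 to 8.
Σ k·C(8,k)x^(k-1) for k=1 to 8

Solution: Term-by-term differentiation gives Σ k·C(8,k)x^{k-1} for k=1 to 8.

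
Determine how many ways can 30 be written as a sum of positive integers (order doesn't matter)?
5,604

Explanation: Pentagonal recurrence p(n) = p(n−1) + p(n−2) − p(n−5) − p(n−7) + …: p(30) = p(29) + p(28) − p(25) − p(23) + p(18) + p(15) − p(8) − p(4) = 4,565 + 3,718 − 1,958 − 1,255 + 385 + 176 − 22 − 5 = 5,604.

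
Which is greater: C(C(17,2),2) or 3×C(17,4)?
C(C(17,2),2)=9,180, 3×C(17,4)=7,140.

Answer: C(C(17,2),2)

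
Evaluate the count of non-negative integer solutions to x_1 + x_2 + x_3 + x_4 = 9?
C(9+4-1, 4-1) = 220.

Answer: 220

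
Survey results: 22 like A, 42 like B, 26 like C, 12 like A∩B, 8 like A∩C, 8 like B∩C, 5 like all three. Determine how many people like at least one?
|A∪B∪C| = 22+42+26-12-8-8+5 = 67.

Answer: 67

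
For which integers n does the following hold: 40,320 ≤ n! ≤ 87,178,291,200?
n! is strictly increasing; 8! = 40,320 and 14! = 87,178,291,200, so valid n = 8, 9, 10, 11, 12, 13, 14.
Final answer: 8, 9, 10, 11, 12, 13, 14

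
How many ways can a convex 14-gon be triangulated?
208,012

Reasoning: Using the Catalan number formula: C_n = C(2n, n) / (n+1)
C_12 = C(24, 12) / (12+1)
     = 2704156 / 13
     = 208,012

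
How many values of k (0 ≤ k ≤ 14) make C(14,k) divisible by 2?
7

Checking C(14,k) mod 2 for k = 0..14: divisible at k = 1, 3, 5, 7, 9, 11, 13. That's 7 values.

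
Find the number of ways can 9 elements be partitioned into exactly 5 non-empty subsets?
This equals S(9,5), the Stirling number of the 2nd kind.
Using the Stirling recurrence: S(n,k) = k·S(n-1,k) + S(n-1,k-1)
S(9,5) = 5·S(8,5) + S(8,4)
         = 5·1050 + 1701
         = 5250 + 1701
         = 6,951
Final answer: 6,951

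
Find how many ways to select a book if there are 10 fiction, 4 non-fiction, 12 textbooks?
26

Explanation: By the addition principle: 10 + 4 + 12 = 26.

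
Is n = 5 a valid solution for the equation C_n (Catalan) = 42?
Yes
C_5 = C(10,5)/(5+1) = 252/6 = 42, which equals 42.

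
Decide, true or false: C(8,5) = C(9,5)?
False
LHS = C(8,5) = 56; RHS = C(9,5) = 126. 56 ≠ 126, so the statement does not hold.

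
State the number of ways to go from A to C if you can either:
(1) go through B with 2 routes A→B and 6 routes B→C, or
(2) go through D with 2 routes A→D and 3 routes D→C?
18
Route via B: 2×6=12. Route via D: 2×3=6. Total: 18.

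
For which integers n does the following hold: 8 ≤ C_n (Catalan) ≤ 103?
4, 5

Explanation: C_3=5; C_4=14; C_5=42; C_6=132. So valid n = 4, 5.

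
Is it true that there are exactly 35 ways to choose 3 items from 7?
C(7,3) = 35.
Final answer: True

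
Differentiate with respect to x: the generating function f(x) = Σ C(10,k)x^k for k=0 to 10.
Σ k·C(10,k)x^(k-1) for k=1 to 10

Working:
Term-by-term differentiation gives Σ k·C(10,k)x^{k-1} for k=1 to 10.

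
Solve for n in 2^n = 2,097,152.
2,097,152 = 1,024 × 1,024 × 2 = 2^10 × 2^10 × 2^1 = 2^21, so n = 21.
Final answer: 21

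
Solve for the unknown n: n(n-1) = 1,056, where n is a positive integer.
33

Reasoning: n² − n − 1,056 = 0, so n = (1 ± √(1 + 4·1,056))/2 = (1 ± √4,225)/2 = (1 ± 65)/2, i.e. n = 33 or n = -32. Taking the positive root, n = 33 (check: 33×32 = 1,056).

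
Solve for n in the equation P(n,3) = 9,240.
22

P(n,3) = n(n−1)(n−2) is increasing in n; n(n−1)(n−2) ≈ (n−1)^3 = 9,240 gives n ≈ 22.0. Check: P(20,3) = 6,840, P(21,3) = 7,980, P(22,3) = 9,240 ✓. So n = 22.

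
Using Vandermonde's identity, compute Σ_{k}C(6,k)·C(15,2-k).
210

Working:
= C(6+15,2) = C(21,2) = 210.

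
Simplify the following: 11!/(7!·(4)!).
330

Explanation: This is C(11,7) = 330.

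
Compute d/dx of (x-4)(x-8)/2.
(2x - 12)/2

Explanation: d/dx[(x-4)(x-8)] = (x-8) + (x-4) = 2x - 12. Dividing by 2 gives (2x - 12)/2.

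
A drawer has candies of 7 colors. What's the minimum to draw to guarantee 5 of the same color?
Worst case: 4 of each = 28. One more: 29.

Answer: 29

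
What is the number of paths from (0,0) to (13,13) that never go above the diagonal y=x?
Counted by the Catalan number C_13: C_13 = C(26,13)/(13+1) = 10,400,600/14 = 742,900.

Answer: 742,900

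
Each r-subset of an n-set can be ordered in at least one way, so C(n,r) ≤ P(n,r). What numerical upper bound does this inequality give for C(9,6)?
60,480

Solution: P(9,6) = 9·8·7·6·5·4 = 60,480, so C(9,6) ≤ 60,480. (The bound is loose by a factor of 6! = 720: C(9,6) = 60,480/720 = 84.)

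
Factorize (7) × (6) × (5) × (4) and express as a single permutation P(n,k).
P(7,4) = 7!/(3)!

Solution: Product of 4 consecutive descending integers starting at 7: P(7,4) = 7!/3! = 840.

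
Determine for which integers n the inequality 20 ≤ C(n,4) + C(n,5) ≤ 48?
6

Explanation: C(5,4)+C(5,5)=6; C(6,4)+C(6,5)=21; C(7,4)+C(7,5)=56. So valid n = 6.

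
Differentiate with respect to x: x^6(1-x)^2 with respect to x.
6x^5(1-x)^2 - 2x^6(1-x)^1

Product rule: 6x^{5}(1-x)^{2} + x^6·(-2)(1-x)^{1}.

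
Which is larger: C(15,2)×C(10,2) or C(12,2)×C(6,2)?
C(15,2)×C(10,2)

Solution: C(15,2)×C(10,2)=4,725, C(12,2)×C(6,2)=990.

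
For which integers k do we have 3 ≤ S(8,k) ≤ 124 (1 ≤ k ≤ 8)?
S(8,1)=1; S(8,2)=127; S(8,3)=966; S(8,4)=1,701; S(8,5)=1,050; S(8,6)=266; S(8,7)=28; S(8,8)=1. So valid k = 7.

Answer: 7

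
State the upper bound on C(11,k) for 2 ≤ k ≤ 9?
462

Reasoning: C(11,k) is maximised at the centre of the row: C(11,5) = 462.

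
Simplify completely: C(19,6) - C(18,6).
C(19,6) - C(18,6) = C(18,5) = 8,568.
Final answer: 8,568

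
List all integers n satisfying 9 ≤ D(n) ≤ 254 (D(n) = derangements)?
Using D(n) = (n−1)[D(n−1) + D(n−2)] with D(1)=0, D(2)=1: D(3)=2; D(4)=9; D(5)=44; D(6)=265. So valid n = 4, 5.
Final answer: 4, 5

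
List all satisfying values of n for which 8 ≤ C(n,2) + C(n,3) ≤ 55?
4, 5, 6

C(3,2)+C(3,3)=4; C(4,2)+C(4,3)=10; C(5,2)+C(5,3)=20; C(6,2)+C(6,3)=35; C(7,2)+C(7,3)=56. So valid n = 4, 5, 6.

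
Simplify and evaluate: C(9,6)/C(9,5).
2/3

Explanation: C(n,k+1)/C(n,k) = (n−k)/(k+1). Here (9−5)/(5+1) = 4/6 = 2/3.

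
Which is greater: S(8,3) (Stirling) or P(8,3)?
S(8,3) = 3·S(7,3) + S(7,2) = 3·301 + 63 = 966; P(8,3) = 336.
Final answer: S(8,3)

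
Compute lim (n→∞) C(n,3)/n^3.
1/6

Working:
C(n,3) ≈ n^3/3! for large n. Limit = 1/3! = 1/6.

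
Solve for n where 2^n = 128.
7

Solution: 2^7 = 128, so n = 7.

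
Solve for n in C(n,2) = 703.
38

Solution: C(n,2) = n(n−1)/2! is increasing in n, and n(n−1) = 2!·703 = 1,406 ≈ (n−0.5)^2 gives n ≈ 38.0. Check: C(36,2) = 630, C(37,2) = 666, C(38,2) = 703 ✓. So n = 38.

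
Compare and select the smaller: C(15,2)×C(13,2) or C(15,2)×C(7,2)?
C(15,2)×C(13,2)=8,190, C(15,2)×C(7,2)=2,205.

Answer: C(15,2)×C(7,2)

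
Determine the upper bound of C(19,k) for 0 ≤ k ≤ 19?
92,378

Maximum at k = 9 or k = 10: C(19,9) = 92,378.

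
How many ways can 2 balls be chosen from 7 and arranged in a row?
42

P(7,2) = 7!/(7-2)! = 42.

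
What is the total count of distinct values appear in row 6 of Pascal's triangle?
4

Row 6 has entries C(6,0)..C(6,6); by symmetry C(6,k)=C(6,6-k), giving 4 distinct values.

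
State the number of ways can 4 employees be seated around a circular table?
6

Circular arrangements: (4-1)! = 6.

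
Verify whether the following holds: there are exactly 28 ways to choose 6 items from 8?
True

Working:
C(8,6) = 28.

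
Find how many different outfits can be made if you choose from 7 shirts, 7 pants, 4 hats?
196

Working:
By the multiplication principle: 7 × 7 × 4 = 196.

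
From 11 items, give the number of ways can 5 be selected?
462
C(11,5) = 11! / (5! × (11-5)!)
         = 11! / (5! × 6!)
         = 462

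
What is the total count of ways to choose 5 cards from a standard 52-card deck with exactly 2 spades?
13 spades and 39 non-spades: C(13,2) × C(39,3) = 78 × 9139 = 712,842.
Final answer: 712,842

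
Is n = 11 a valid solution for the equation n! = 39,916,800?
Yes

Reasoning: 11! = 11·10! = 11·3,628,800 = 39,916,800, which equals 39,916,800.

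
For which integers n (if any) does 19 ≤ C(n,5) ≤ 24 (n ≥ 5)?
7

Reasoning: C(6,5)=6; C(7,5)=21; C(8,5)=56. So valid n = 7.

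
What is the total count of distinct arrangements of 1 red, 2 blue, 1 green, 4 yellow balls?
840

Multinomial: 8!/(1! × 2! × 1! × 4!) = 840.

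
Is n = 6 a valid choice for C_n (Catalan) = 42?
No

Working:
C_6 = C(12,6)/(6+1) = 924/7 = 132, which does not equal 42.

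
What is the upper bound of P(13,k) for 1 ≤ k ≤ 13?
6,227,020,800

Explanation: P(13,k) increases in k, so maximum at k = 13: 13! = 6,227,020,800.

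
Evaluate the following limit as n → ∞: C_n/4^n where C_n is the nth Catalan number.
0

Solution: C_n ~ 4^n/(n^(3/2)√π), so n^0·C_n/4^n ~ n^(0 − 3/2)/√π → 0.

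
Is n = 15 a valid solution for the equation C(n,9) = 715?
No

Reasoning: C(15,9) = 15·14·13·12·11·10·9·8·7/9! = 1,816,214,400/362,880 = 5,005, which does not equal 715.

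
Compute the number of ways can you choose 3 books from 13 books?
C(13,3) = 13! / (3! × (13-3)!)
         = 13! / (3! × 10!)
         = 286
Final answer: 286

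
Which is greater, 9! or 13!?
13!

Solution: 9!=362,880, 13!=6,227,020,800. 13! > 9!.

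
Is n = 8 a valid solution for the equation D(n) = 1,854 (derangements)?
No

Solution: D(8) = (8-1)·[D(7) + D(6)] = 7·[1,854 + 265] = 14,833, which does not equal 1,854.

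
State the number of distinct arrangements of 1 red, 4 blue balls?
5

Multinomial: 5!/(1! × 4!) = 5.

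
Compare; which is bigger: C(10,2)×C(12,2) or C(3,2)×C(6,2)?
C(10,2)×C(12,2)

Solution: C(10,2)×C(12,2)=2,970, C(3,2)×C(6,2)=45.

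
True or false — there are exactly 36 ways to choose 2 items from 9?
True

Explanation: C(9,2) = 36.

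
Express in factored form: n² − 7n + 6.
(n − 1)(n − 6)
Seek roots whose sum is 7 and product is 6: (1, 6). So n² − 7n + 6 = (n − 1)(n − 6).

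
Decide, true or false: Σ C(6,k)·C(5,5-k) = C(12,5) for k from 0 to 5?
False

Reasoning: Vandermonde's identity gives C(11,5) = 462; RHS C(12,5) = 792.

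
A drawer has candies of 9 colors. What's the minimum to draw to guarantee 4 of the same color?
28

Reasoning: Worst case: 3 of each = 27. One more: 28.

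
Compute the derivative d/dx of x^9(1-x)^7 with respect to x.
9x^8(1-x)^7 - 7x^9(1-x)^6

Product rule: 9x^{8}(1-x)^{7} + x^9·(-7)(1-x)^{6}.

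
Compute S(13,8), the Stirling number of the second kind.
1,899,612

Using the Stirling recurrence: S(n,k) = k·S(n-1,k) + S(n-1,k-1)
S(13,8) = 8·S(12,8) + S(12,7)
         = 8·159027 + 627396
         = 1272216 + 627396
         = 1,899,612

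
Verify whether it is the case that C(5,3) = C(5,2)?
True

Reasoning: Symmetry C(n,k) = C(n,n-k): C(5,3) = 10 and C(5,2) = 10. Both sides agree, so the statement holds.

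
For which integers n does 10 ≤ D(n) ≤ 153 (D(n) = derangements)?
Using D(n) = (n−1)[D(n−1) + D(n−2)] with D(1)=0, D(2)=1: D(4)=9; D(5)=44; D(6)=265. So valid n = 5.

Answer: 5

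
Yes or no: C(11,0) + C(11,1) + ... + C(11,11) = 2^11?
Yes

Binomial theorem with x = y = 1: Σ C(11,i) = (1+1)^11 = 2^11 = 2,048. The statement holds.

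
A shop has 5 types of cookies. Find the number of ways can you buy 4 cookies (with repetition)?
70

Solution: Stars and bars: C(4+5-1, 4) = C(8, 4) = 70.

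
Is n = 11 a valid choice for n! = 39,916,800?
Yes

11! = 11·10! = 11·3,628,800 = 39,916,800, which equals 39,916,800.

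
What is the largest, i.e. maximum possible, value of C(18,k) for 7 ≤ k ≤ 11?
48,620
C(18,k) is maximised at the centre of the row: C(18,9) = 48,620.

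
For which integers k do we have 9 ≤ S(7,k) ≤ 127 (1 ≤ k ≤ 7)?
2, 6

Explanation: S(7,1)=1; S(7,2)=63; S(7,3)=301; S(7,4)=350; S(7,5)=140; S(7,6)=21; S(7,7)=1. So valid k = 2, 6.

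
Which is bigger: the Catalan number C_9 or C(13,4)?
C_9

Solution: C_9 = C(18,9)/(9+1) = 48,620/10 = 4,862; C(13,4) = 715.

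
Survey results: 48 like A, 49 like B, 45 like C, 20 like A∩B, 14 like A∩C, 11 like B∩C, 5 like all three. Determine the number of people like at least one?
102
|A∪B∪C| = 48+49+45-20-14-11+5 = 102.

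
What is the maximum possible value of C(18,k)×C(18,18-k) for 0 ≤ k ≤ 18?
2,363,904,400

C(18,k)·C(18,18-k) = C(18,k)², maximised at the centre k = 9: C(18,9)² = 2,363,904,400.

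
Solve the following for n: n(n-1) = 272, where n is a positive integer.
17

Reasoning: n² − n − 272 = 0, so n = (1 ± √(1 + 4·272))/2 = (1 ± √1,089)/2 = (1 ± 33)/2, i.e. n = 17 or n = -16. Taking the positive root, n = 17 (check: 17×16 = 272).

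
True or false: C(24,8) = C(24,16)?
True

Explanation: C(24,8) = C(24,24-8) by the symmetry property; both equal 735,471.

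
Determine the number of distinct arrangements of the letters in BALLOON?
Word has 7 letters (B=1, A=1, L=2, O=2, N=1). Arrangements: 7!/Π(k!) = 1,260.
Final answer: 1,260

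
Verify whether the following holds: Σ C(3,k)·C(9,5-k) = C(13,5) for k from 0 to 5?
False

Reasoning: Vandermonde's identity gives C(12,5) = 792; RHS C(13,5) = 1,287.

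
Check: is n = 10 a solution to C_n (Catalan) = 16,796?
C_10 = C(20,10)/(10+1) = 184,756/11 = 16,796, which equals 16,796.

Answer: Yes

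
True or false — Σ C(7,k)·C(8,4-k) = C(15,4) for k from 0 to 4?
True

Explanation: Vandermonde's identity gives C(15,4) = 1,365; RHS C(15,4) = 1,365.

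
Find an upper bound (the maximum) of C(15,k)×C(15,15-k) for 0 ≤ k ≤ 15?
C(15,k)·C(15,15-k) = C(15,k)², maximised at the centre k = 7: C(15,7)² = 41,409,225.
Final answer: 41,409,225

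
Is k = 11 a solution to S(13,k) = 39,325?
No

Explanation: S(13,11) = 11·S(12,11) + S(12,10) = 11·66 + 1,705 = 2,431, which does not equal 39,325.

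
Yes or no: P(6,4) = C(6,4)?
No

Explanation: P(6,4) = 360 but C(6,4) = 15; they differ by a factor of 4! = 24, so the statement does not hold.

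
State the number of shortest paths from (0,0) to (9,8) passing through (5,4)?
8,820

Solution: To (5,4): C(9,5)=126. From there: C(8,4)=70. Total: 8,820.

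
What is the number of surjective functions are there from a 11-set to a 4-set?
3,498,000

Onto functions = 4! × S(11,4)
First compute S(11,4) via recurrence:
Using the Stirling recurrence: S(n,k) = k·S(n-1,k) + S(n-1,k-1)
S(11,4) = 4·S(10,4) + S(10,3)
         = 4·34105 + 9330
         = 136420 + 9330
         = 145,750
Then: 24 × 145750 = 3,498,000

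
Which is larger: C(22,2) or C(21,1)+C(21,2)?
Equal

By Pascal's identity: C(22,2) = C(21,1)+C(21,2) = 231. Equal.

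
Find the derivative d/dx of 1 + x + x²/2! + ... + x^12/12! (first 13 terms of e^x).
Differentiating term by term gives the first 12 terms of e^x.
Final answer: 1 + x + x²/2! + ... + x^11/11!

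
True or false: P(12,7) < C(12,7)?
False

Reasoning: P(12,7) = 3,991,680 and C(12,7) = 792; P(n,r) = r! × C(n,r) so P > C whenever r ≥ 2.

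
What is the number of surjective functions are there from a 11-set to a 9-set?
Onto functions = 9! × S(11,9)
First compute S(11,9) via recurrence:
Using the Stirling recurrence: S(n,k) = k·S(n-1,k) + S(n-1,k-1)
S(11,9) = 9·S(10,9) + S(10,8)
         = 9·45 + 750
         = 405 + 750
         = 1,155
Then: 362880 × 1155 = 419,126,400
Final answer: 419,126,400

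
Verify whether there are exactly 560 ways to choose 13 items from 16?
C(16,13) = 560.

Answer: True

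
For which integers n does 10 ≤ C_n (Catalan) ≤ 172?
4, 5, 6
C_3=5; C_4=14; C_5=42; C_6=132; C_7=429. So valid n = 4, 5, 6.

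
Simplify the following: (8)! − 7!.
(8)! − 7! = (8)·7! − 7! = (8−1)·7! = 7·7! = 35,280.

Answer: 35,280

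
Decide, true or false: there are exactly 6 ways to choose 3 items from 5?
C(5,3) = 10 ≠ 6.

Answer: False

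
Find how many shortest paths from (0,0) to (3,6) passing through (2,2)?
30

Reasoning: To (2,2): C(4,2)=6. From there: C(5,1)=5. Total: 30.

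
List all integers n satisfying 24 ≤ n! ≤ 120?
n! is strictly increasing; 4! = 24 and 5! = 120, so valid n = 4, 5.
Final answer: 4, 5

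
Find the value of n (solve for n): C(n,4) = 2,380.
17

Reasoning: C(n,4) = n(n−1)(n−2)(n−3)/4! is increasing in n, and n(n−1)(n−2)(n−3) = 4!·2,380 = 57,120 ≈ (n−1.5)^4 gives n ≈ 17.0. Check: C(15,4) = 1,365, C(16,4) = 1,820, C(17,4) = 2,380 ✓. So n = 17.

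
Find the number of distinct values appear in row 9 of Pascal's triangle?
5

Explanation: Row 9 has entries C(9,0)..C(9,9); by symmetry C(9,k)=C(9,9-k), giving 5 distinct values.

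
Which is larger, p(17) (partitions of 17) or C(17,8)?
C(17,8)

Solution: Pentagonal recurrence p(n) = p(n−1) + p(n−2) − p(n−5) − p(n−7) + …: p(17) = p(16) + p(15) − p(12) − p(10) + p(5) + p(2) = 231 + 176 − 77 − 42 + 7 + 2 = 297; C(17,8) = 24,310.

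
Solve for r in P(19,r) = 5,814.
P(19,r) = 19·18·…·(19−r+1), a product of r factors. Multiplying down from 19: 19 = 19; 19·18 = 342; 19·18·17 = 5,814 ✓ (3 factors). So r = 3.
Final answer: 3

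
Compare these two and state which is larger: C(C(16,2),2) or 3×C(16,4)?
C(C(16,2),2)

Solution: C(C(16,2),2)=7,140, 3×C(16,4)=5,460.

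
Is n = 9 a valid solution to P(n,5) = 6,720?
No
P(9,5) = 9·8·7·6·5 = 15,120, which does not equal 6,720.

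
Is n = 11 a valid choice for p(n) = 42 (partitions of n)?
No

Reasoning: Pentagonal recurrence p(n) = p(n−1) + p(n−2) − p(n−5) − p(n−7) + …: p(11) = p(10) + p(9) − p(6) − p(4) = 42 + 30 − 11 − 5 = 56, which does not equal 42.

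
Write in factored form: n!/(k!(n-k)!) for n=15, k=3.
C(15,3) = 455
This is the binomial coefficient C(15,3) = 455.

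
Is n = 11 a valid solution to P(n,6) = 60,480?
No

Solution: P(11,6) = 11·10·9·8·7·6 = 332,640, which does not equal 60,480.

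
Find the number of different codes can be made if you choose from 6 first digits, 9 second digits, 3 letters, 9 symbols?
1,458

Reasoning: By the multiplication principle: 6 × 9 × 3 × 9 = 1,458.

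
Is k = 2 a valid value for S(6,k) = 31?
Yes

Reasoning: S(6,2) = 2·S(5,2) + S(5,1) = 2·15 + 1 = 31, which equals 31.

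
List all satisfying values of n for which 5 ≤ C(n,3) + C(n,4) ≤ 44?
C(3,3)+C(3,4)=1; C(4,3)+C(4,4)=5; C(5,3)+C(5,4)=15; C(6,3)+C(6,4)=35; C(7,3)+C(7,4)=70. So valid n = 4, 5, 6.

Answer: 4, 5, 6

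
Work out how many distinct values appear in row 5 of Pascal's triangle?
Row 5 has entries C(5,0)..C(5,5); by symmetry C(5,k)=C(5,5-k), giving 3 distinct values.
Final answer: 3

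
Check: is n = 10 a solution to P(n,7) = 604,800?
Yes

P(10,7) = 10·9·8·7·6·5·4 = 604,800, which equals 604,800.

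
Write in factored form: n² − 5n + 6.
(n − 2)(n − 3)

Explanation: Seek roots whose sum is 5 and product is 6: (2, 3). So n² − 5n + 6 = (n − 2)(n − 3).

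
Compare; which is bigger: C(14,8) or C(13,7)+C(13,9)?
C(14,8)

C(14,8)=3,003; C(13,7)+C(13,9)=1,716+715=2,431.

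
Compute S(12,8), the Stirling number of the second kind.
159,027

Reasoning: Using the Stirling recurrence: S(n,k) = k·S(n-1,k) + S(n-1,k-1)
S(12,8) = 8·S(11,8) + S(11,7)
         = 8·11880 + 63987
         = 95040 + 63987
         = 159,027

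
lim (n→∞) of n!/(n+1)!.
0

Reasoning: n!/(n+1)! = 1/[(n+1)] → 0 as n → ∞.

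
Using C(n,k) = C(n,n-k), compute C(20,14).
38,760

Explanation: C(20,14) = C(20,6) = 38,760.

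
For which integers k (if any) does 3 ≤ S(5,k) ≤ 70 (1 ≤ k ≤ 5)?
2, 3, 4
S(5,1)=1; S(5,2)=15; S(5,3)=25; S(5,4)=10; S(5,5)=1. So valid k = 2, 3, 4.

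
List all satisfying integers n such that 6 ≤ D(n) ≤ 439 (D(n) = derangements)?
4, 5, 6

Using D(n) = (n−1)[D(n−1) + D(n−2)] with D(1)=0, D(2)=1: D(3)=2; D(4)=9; D(5)=44; D(6)=265; D(7)=1,854. So valid n = 4, 5, 6.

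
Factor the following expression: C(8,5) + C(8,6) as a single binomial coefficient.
C(9,6)

By Pascal's identity: C(8,5) + C(8,6) = C(9,6) = 84.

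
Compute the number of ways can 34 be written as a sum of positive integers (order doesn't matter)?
12,310

Reasoning: Pentagonal recurrence p(n) = p(n−1) + p(n−2) − p(n−5) − p(n−7) + …: p(34) = p(33) + p(32) − p(29) − p(27) + p(22) + p(19) − p(12) − p(8) = 10,143 + 8,349 − 4,565 − 3,010 + 1,002 + 490 − 77 − 22 = 12,310.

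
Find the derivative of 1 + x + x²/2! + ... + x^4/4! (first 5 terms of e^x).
1 + x + x²/2! + ... + x^3/3!

Explanation: Differentiating term by term gives the first 4 terms of e^x.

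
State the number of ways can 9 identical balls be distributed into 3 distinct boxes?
C(9+3-1, 3-1) = C(11, 2) = 55.
Final answer: 55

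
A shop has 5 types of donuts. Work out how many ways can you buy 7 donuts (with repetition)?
Stars and bars: C(7+5-1, 7) = C(11, 7) = 330.
Final answer: 330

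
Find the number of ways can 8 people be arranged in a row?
40,320
Arrangements of 8 distinct objects: 8! = 40,320.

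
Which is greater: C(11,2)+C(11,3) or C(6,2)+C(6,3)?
C(11,2)+C(11,3)

Solution: First=220, Second=35.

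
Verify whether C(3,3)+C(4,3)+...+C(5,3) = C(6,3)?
False

Working:
Hockey stick identity gives Σ = C(6,4) = 15; RHS C(6,3) = 20.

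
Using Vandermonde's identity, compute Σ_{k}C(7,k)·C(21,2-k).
378

= C(7+21,2) = C(28,2) = 378.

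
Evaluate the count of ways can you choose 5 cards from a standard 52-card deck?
2,598,960

Reasoning: C(52,5) = 2,598,960.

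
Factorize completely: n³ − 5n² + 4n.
n(n − 1)(n − 4)
n³ − 5n² + 4n = n(n² − 5n + 4) = n(n − 1)(n − 4).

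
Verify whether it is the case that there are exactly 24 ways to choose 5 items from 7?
C(7,5) = 21 ≠ 24.

Answer: False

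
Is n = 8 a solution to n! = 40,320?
Yes

Solution: 8! = 8·7! = 8·5,040 = 40,320, which equals 40,320.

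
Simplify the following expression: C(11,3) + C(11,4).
By Pascal's identity: C(12,4) = 495.
Final answer: 495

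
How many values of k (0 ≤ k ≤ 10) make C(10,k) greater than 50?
5

Explanation: Row 10 is unimodal and symmetric about k=10/2. C(10,2)=45 ≤ 50; C(10,3)=120 > 50; by symmetry C(10,k) > 50 for k = 3..7. That's 7 - 3 + 1 = 5 values.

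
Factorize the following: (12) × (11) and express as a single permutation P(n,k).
P(12,2) = 12!/(10)!

Explanation: Product of 2 consecutive descending integers starting at 12: P(12,2) = 12!/10! = 132.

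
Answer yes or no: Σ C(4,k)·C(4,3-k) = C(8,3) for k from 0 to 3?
Yes
Vandermonde's identity gives C(8,3) = 56; RHS C(8,3) = 56.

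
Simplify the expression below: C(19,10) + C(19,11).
By Pascal's identity: C(20,11) = 167,960.
Final answer: 167,960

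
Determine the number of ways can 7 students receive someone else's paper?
1,854
Using D(n) = (n-1)[D(n-1) + D(n-2)]:
D(7) = (7-1) × [D(6) + D(5)]
      = 6 × [265 + 44]
      = 6 × 309
      = 1,854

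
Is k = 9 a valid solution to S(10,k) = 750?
No

Explanation: S(10,9) = 9·S(9,9) + S(9,8) = 9·1 + 36 = 45, which does not equal 750.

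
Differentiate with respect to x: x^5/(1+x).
(5x^4(1+x) - x^5)/(1+x)²

Reasoning: Quotient rule: [5x^{4}(1+x) - x^5]/(1+x)².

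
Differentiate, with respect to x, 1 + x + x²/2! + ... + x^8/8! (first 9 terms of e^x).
1 + x + x²/2! + ... + x^7/7!

Explanation: Differentiating term by term gives the first 8 terms of e^x.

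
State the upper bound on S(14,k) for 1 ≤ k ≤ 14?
63,436,373

Working:
Row S(14,k) for k = 1..14 (via S(n,k) = k·S(n−1,k) + S(n−1,k−1)): 1, 8,191, 788,970, 10,391,745, 40,075,035, 63,436,373, 49,329,280, 20,912,320, 5,135,130, 752,752, 66,066, 3,367, 91, 1. The row is unimodal; maximum at k = 6: 63,436,373.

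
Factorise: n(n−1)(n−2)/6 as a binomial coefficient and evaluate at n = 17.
C(n,3); C(17,3) = 680

Reasoning: n(n−1)(n−2)/6 = n!/(3!(n−3)!) = C(n,3). At n = 17: C(17,3) = 680.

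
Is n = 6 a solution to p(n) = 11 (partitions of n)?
Yes

Explanation: Pentagonal recurrence p(n) = p(n−1) + p(n−2) − p(n−5) − p(n−7) + …: p(6) = p(5) + p(4) − p(1) = 7 + 5 − 1 = 11, which equals 11.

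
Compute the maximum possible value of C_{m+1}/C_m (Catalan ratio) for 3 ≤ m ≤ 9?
C_{m+1}/C_m = 2(2m+1)/(m+2), which increases with m. Maximum at m = 9: 2·19/11 = 38/11.

Answer: 38/11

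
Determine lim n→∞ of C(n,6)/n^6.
1/720

Working:
C(n,6) ≈ n^6/6! for large n. Limit = 1/6! = 1/720.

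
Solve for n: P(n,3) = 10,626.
P(n,3) = n(n−1)(n−2) is increasing in n; n(n−1)(n−2) ≈ (n−1)^3 = 10,626 gives n ≈ 23.0. Check: P(21,3) = 7,980, P(22,3) = 9,240, P(23,3) = 10,626 ✓. So n = 23.
Final answer: 23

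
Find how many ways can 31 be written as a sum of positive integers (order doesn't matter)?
6,842

Working:
Pentagonal recurrence p(n) = p(n−1) + p(n−2) − p(n−5) − p(n−7) + …: p(31) = p(30) + p(29) − p(26) − p(24) + p(19) + p(16) − p(9) − p(5) = 5,604 + 4,565 − 2,436 − 1,575 + 490 + 231 − 30 − 7 = 6,842.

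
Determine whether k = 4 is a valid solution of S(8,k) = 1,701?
S(8,4) = 4·S(7,4) + S(7,3) = 4·350 + 301 = 1,701, which equals 1,701.
Final answer: Yes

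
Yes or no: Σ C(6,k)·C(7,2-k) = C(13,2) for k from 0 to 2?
Yes

Explanation: Vandermonde's identity gives C(13,2) = 78; RHS C(13,2) = 78.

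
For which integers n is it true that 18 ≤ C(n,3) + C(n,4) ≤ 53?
6

C(5,3)+C(5,4)=15; C(6,3)+C(6,4)=35; C(7,3)+C(7,4)=70. So valid n = 6.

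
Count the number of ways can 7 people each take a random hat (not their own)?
Using D(n) = (n-1)[D(n-1) + D(n-2)]:
D(7) = (7-1) × [D(6) + D(5)]
      = 6 × [265 + 44]
      = 6 × 309
      = 1,854

Answer: 1,854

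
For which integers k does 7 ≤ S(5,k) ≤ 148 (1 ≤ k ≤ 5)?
2, 3, 4

Explanation: S(5,1)=1; S(5,2)=15; S(5,3)=25; S(5,4)=10; S(5,5)=1. So valid k = 2, 3, 4.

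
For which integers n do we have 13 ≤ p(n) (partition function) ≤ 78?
7, 8, 9, 10, 11, 12

Tabulating p(n) via p(n) = p(n−1) + p(n−2) − p(n−5) − p(n−7) + …: p(6)=11; p(7)=15; p(8)=22; p(9)=30; p(10)=42; p(11)=56; p(12)=77; p(13)=101. So valid n = 7, 8, 9, 10, 11, 12.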